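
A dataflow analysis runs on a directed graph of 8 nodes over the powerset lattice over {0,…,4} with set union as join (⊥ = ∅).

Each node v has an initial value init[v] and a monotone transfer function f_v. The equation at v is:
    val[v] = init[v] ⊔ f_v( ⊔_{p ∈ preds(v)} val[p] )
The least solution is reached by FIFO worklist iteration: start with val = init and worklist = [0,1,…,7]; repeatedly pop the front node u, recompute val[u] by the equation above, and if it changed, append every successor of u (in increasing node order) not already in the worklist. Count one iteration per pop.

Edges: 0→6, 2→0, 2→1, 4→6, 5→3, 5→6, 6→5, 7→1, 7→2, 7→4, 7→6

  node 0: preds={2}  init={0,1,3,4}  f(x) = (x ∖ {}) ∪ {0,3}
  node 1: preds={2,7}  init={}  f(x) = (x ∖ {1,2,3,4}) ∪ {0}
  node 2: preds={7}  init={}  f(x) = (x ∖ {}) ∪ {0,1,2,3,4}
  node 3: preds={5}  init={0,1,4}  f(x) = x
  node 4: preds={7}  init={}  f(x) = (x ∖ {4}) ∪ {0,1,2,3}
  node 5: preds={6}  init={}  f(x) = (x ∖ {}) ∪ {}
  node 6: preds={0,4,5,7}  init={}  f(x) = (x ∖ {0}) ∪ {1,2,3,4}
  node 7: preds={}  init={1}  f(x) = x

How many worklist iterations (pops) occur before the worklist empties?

13

Iteration log — 13 steps:
  step 1. node 0  ⊔preds={}  new={0,1,3,4}  stable
  step 2. node 1  ⊔preds={1}  new={0}  old={}  +wl: 
  step 3. node 2  ⊔preds={1}  new={0,1,2,3,4}  old={}  +wl: 0,1
  step 4. node 3  ⊔preds={}  new={0,1,4}  stable
  step 5. node 4  ⊔preds={1}  new={0,1,2,3}  old={}  +wl: 
  step 6. node 5  ⊔preds={}  new={}  stable
  step 7. node 6  ⊔preds={0,1,2,3,4}  new={1,2,3,4}  old={}  +wl: 5
  step 8. node 7  ⊔preds={}  new={1}  stable
  step 9. node 0  ⊔preds={0,1,2,3,4}  new={0,1,2,3,4}  old={0,1,3,4}  +wl: 6
  step 10. node 1  ⊔preds={0,1,2,3,4}  new={0}  stable
  step 11. node 5  ⊔preds={1,2,3,4}  new={1,2,3,4}  old={}  +wl: 3
  step 12. node 6  ⊔preds={0,1,2,3,4}  new={1,2,3,4}  stable
  step 13. node 3  ⊔preds={1,2,3,4}  new={0,1,2,3,4}  old={0,1,4}  +wl: 

Least fixpoint reached:
  node 0: {0,1,2,3,4}
  node 1: {0}
  node 2: {0,1,2,3,4}
  node 3: {0,1,2,3,4}
  node 4: {0,1,2,3}
  node 5: {1,2,3,4}
  node 6: {1,2,3,4}
  node 7: {1}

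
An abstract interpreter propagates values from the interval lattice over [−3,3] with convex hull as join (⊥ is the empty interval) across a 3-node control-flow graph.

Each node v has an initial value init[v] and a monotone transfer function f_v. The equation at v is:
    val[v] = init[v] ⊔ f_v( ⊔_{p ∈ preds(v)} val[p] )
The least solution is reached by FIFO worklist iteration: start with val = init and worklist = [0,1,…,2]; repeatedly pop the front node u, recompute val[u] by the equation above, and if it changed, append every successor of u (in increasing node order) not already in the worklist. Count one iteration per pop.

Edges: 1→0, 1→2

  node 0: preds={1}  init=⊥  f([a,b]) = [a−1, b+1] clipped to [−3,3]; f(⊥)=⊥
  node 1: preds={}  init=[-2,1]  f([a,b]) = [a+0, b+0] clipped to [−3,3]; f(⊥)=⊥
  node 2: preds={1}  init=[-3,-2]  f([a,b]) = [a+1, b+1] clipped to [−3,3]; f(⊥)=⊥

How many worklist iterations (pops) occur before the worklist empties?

3

Worklist (3 pops):
  #1 pop 0: in=[-2,1] → [-3,2] (was ⊥); enqueue []
  #2 pop 1: in=⊥ → [-2,1] (no change)
  #3 pop 2: in=[-2,1] → [-3,2] (was [-3,-2]); enqueue []

Fixpoint:
  val[0] = [-3,2]
  val[1] = [-2,1]
  val[2] = [-3,2]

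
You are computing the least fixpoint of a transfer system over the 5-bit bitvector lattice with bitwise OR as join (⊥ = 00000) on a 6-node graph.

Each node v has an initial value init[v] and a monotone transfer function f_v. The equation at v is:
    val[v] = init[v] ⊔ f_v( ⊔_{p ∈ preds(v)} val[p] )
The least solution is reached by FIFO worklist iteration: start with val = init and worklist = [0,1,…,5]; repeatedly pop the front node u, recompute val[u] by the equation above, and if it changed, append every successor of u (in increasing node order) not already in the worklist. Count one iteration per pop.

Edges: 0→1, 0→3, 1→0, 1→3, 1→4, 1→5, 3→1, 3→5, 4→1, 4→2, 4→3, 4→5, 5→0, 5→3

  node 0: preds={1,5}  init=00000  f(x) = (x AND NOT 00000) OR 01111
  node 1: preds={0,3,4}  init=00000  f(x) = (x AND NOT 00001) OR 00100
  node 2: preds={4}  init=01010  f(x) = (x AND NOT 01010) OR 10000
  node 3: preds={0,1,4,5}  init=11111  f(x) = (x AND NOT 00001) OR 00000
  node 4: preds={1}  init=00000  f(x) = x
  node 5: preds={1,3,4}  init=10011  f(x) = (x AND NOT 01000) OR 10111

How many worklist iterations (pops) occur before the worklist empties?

10

Trace (10 dequeues):
  [1] u=0 | in 10011 | out 11111 | prev 00000 | push {}
  [2] u=1 | in 11111 | out 11110 | prev 00000 | push {0}
  [3] u=2 | in 00000 | out 11010 | prev 01010 | push {}
  [4] u=3 | in 11111 | out 11111 | ==
  [5] u=4 | in 11110 | out 11110 | prev 00000 | push {1,2,3}
  [6] u=5 | in 11111 | out 10111 | prev 10011 | push {}
  [7] u=0 | in 11111 | out 11111 | ==
  [8] u=1 | in 11111 | out 11110 | ==
  [9] u=2 | in 11110 | out 11110 | prev 11010 | push {}
  [10] u=3 | in 11111 | out 11111 | ==

Converged values:
  [0] 11111
  [1] 11110
  [2] 11110
  [3] 11111
  [4] 11110
  [5] 10111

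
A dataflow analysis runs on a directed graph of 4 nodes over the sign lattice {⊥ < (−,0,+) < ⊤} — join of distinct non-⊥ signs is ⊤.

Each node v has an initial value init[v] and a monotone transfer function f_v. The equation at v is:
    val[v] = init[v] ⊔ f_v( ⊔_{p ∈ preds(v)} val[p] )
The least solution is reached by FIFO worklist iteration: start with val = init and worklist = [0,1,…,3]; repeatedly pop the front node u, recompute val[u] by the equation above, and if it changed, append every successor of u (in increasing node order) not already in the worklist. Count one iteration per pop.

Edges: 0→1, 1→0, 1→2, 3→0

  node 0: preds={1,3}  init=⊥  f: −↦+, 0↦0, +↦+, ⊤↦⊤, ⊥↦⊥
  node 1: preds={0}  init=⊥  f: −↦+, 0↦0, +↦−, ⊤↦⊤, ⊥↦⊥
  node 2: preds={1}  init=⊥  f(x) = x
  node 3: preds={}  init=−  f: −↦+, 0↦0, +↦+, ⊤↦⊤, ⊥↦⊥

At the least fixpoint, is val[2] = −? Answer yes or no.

yes

Worklist (5 pops):
  #1 pop 0: in=− → + (was ⊥); enqueue []
  #2 pop 1: in=+ → − (was ⊥); enqueue [0]
  #3 pop 2: in=− → − (was ⊥); enqueue []
  #4 pop 3: in=⊥ → − (no change)
  #5 pop 0: in=− → + (no change)

Fixpoint:
  val[0] = +
  val[1] = −
  val[2] = −
  val[3] = −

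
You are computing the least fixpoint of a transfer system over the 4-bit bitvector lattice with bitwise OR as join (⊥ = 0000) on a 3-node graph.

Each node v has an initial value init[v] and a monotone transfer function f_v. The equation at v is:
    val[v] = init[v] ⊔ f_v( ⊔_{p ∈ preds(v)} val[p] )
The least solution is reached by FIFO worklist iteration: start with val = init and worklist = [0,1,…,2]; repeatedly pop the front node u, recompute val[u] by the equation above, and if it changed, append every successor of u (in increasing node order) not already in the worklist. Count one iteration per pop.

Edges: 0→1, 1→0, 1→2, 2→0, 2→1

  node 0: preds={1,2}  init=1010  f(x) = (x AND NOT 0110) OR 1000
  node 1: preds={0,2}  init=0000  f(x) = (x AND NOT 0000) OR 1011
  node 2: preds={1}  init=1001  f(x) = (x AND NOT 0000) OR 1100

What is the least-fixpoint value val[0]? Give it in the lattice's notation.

Worklist (7 pops):
  #1 pop 0: in=1001 → 1011 (was 1010); enqueue []
  #2 pop 1: in=1011 → 1011 (was 0000); enqueue [0]
  #3 pop 2: in=1011 → 1111 (was 1001); enqueue [1]
  #4 pop 0: in=1111 → 1011 (no change)
  #5 pop 1: in=1111 → 1111 (was 1011); enqueue [0,2]
  #6 pop 0: in=1111 → 1011 (no change)
  #7 pop 2: in=1111 → 1111 (no change)

Fixpoint:
  val[0] = 1011
  val[1] = 1111
  val[2] = 1111

1011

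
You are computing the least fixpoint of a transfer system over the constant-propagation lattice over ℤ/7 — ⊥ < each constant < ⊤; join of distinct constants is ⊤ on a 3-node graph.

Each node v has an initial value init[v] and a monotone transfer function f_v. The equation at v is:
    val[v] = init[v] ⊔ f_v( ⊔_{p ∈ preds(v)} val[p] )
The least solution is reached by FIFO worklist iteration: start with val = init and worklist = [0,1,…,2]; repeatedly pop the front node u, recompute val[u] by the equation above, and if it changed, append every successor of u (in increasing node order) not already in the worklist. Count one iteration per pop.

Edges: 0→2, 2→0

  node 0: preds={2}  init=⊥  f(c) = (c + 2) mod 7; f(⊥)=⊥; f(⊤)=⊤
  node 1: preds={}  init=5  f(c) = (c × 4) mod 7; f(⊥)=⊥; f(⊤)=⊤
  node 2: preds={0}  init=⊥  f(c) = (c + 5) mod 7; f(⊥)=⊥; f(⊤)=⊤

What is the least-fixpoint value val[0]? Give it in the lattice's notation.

Trace (3 dequeues):
  [1] u=0 | in ⊥ | out ⊥ | ==
  [2] u=1 | in ⊥ | out 5 | ==
  [3] u=2 | in ⊥ | out ⊥ | ==

Converged values:
  [0] ⊥
  [1] 5
  [2] ⊥

⊥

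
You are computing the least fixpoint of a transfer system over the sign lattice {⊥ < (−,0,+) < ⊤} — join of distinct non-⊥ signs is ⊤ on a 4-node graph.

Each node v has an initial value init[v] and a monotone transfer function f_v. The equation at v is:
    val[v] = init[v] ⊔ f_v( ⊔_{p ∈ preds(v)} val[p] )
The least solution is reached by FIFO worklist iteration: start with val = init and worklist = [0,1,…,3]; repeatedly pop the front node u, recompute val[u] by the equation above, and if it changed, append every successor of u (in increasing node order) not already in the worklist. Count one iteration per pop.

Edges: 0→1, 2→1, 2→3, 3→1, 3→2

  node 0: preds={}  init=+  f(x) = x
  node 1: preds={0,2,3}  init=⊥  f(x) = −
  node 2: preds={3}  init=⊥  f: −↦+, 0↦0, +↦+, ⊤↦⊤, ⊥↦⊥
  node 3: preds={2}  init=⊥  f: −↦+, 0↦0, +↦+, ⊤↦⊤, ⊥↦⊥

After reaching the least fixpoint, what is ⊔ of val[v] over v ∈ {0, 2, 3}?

+

Iteration log — 4 steps:
  step 1. node 0  ⊔preds=⊥  new=+  stable
  step 2. node 1  ⊔preds=+  new=−  old=⊥  +wl: 
  step 3. node 2  ⊔preds=⊥  new=⊥  stable
  step 4. node 3  ⊔preds=⊥  new=⊥  stable

Least fixpoint reached:
  node 0: +
  node 1: −
  node 2: ⊥
  node 3: ⊥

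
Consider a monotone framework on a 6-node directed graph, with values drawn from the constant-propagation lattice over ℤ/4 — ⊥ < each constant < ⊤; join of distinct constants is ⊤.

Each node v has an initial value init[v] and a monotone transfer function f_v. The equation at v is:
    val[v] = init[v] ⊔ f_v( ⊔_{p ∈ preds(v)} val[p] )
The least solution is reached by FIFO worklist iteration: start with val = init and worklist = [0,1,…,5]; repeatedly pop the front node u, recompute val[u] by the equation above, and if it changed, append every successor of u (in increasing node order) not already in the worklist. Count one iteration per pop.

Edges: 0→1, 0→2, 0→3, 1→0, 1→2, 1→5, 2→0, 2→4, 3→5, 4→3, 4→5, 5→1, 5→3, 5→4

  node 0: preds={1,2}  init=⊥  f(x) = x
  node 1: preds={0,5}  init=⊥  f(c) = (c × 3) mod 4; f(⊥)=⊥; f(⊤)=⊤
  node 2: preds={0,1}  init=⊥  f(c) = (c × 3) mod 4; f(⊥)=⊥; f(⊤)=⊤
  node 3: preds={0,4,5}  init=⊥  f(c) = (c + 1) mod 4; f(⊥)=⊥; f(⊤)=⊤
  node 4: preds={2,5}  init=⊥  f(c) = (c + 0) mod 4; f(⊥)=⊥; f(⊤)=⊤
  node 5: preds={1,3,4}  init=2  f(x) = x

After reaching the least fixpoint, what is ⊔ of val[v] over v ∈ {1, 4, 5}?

⊤

Iteration log — 17 steps:
  step 1. node 0  ⊔preds=⊥  new=⊥  stable
  step 2. node 1  ⊔preds=2  new=2  old=⊥  +wl: 0
  step 3. node 2  ⊔preds=2  new=2  old=⊥  +wl: 
  step 4. node 3  ⊔preds=2  new=3  old=⊥  +wl: 
  step 5. node 4  ⊔preds=2  new=2  old=⊥  +wl: 3
  step 6. node 5  ⊔preds=⊤  new=⊤  old=2  +wl: 1,4
  step 7. node 0  ⊔preds=2  new=2  old=⊥  +wl: 2
  step 8. node 3  ⊔preds=⊤  new=⊤  old=3  +wl: 5
  step 9. node 1  ⊔preds=⊤  new=⊤  old=2  +wl: 0
  step 10. node 4  ⊔preds=⊤  new=⊤  old=2  +wl: 3
  step 11. node 2  ⊔preds=⊤  new=⊤  old=2  +wl: 4
  step 12. node 5  ⊔preds=⊤  new=⊤  stable
  step 13. node 0  ⊔preds=⊤  new=⊤  old=2  +wl: 1,2
  step 14. node 3  ⊔preds=⊤  new=⊤  stable
  step 15. node 4  ⊔preds=⊤  new=⊤  stable
  step 16. node 1  ⊔preds=⊤  new=⊤  stable
  step 17. node 2  ⊔preds=⊤  new=⊤  stable

Least fixpoint reached:
  node 0: ⊤
  node 1: ⊤
  node 2: ⊤
  node 3: ⊤
  node 4: ⊤
  node 5: ⊤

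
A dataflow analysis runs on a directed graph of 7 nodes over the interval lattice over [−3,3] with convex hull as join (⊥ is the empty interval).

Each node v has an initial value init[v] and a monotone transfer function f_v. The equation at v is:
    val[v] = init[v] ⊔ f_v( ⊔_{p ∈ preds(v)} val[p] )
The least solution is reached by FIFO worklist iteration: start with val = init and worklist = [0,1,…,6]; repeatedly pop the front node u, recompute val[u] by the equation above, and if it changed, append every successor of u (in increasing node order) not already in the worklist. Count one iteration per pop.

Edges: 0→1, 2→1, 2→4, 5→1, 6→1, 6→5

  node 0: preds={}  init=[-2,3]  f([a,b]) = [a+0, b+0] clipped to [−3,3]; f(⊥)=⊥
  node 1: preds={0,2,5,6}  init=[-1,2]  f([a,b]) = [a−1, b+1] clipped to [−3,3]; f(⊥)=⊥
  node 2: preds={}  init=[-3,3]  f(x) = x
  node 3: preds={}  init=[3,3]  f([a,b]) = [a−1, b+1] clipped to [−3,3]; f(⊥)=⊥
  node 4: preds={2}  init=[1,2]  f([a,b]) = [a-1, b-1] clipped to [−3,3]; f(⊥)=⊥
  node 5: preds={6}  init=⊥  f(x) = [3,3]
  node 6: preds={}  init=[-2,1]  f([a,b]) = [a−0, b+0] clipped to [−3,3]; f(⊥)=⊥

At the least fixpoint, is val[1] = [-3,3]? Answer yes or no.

Trace (8 dequeues):
  [1] u=0 | in ⊥ | out [-2,3] | ==
  [2] u=1 | in [-3,3] | out [-3,3] | prev [-1,2] | push {}
  [3] u=2 | in ⊥ | out [-3,3] | ==
  [4] u=3 | in ⊥ | out [3,3] | ==
  [5] u=4 | in [-3,3] | out [-3,2] | prev [1,2] | push {}
  [6] u=5 | in [-2,1] | out [3,3] | prev ⊥ | push {1}
  [7] u=6 | in ⊥ | out [-2,1] | ==
  [8] u=1 | in [-3,3] | out [-3,3] | ==

Converged values:
  [0] [-2,3]
  [1] [-3,3]
  [2] [-3,3]
  [3] [3,3]
  [4] [-3,2]
  [5] [3,3]
  [6] [-2,1]

yes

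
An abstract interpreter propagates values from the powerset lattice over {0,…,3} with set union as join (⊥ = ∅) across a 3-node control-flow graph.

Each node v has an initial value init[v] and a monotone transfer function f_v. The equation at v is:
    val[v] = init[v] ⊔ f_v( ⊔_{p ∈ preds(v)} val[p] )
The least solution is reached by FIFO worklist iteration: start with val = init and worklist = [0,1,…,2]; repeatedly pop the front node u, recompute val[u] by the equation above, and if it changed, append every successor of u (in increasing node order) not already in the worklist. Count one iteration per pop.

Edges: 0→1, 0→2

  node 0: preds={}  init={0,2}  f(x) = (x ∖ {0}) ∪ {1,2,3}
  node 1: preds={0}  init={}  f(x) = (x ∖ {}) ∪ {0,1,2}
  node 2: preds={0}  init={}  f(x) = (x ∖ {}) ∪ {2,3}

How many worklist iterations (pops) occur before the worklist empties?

Trace (3 dequeues):
  [1] u=0 | in {} | out {0,1,2,3} | prev {0,2} | push {}
  [2] u=1 | in {0,1,2,3} | out {0,1,2,3} | prev {} | push {}
  [3] u=2 | in {0,1,2,3} | out {0,1,2,3} | prev {} | push {}

Converged values:
  [0] {0,1,2,3}
  [1] {0,1,2,3}
  [2] {0,1,2,3}

3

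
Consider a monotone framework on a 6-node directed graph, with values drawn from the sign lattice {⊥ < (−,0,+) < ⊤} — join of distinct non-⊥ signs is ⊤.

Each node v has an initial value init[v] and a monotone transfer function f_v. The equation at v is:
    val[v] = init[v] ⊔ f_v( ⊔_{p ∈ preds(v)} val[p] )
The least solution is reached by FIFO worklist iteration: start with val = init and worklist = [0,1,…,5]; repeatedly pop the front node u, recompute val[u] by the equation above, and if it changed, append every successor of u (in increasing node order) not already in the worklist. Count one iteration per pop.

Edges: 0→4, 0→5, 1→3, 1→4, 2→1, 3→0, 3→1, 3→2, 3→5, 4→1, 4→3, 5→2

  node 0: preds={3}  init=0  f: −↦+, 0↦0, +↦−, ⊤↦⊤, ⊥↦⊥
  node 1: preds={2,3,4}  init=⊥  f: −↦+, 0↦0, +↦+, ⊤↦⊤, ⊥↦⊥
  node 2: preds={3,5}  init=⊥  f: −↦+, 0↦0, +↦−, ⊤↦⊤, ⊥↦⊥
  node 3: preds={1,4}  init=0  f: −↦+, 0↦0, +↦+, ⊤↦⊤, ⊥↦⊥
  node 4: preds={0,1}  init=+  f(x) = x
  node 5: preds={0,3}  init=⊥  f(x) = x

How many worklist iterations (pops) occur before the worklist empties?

Worklist (13 pops):
  #1 pop 0: in=0 → 0 (no change)
  #2 pop 1: in=⊤ → ⊤ (was ⊥); enqueue []
  #3 pop 2: in=0 → 0 (was ⊥); enqueue [1]
  #4 pop 3: in=⊤ → ⊤ (was 0); enqueue [0,2]
  #5 pop 4: in=⊤ → ⊤ (was +); enqueue [3]
  #6 pop 5: in=⊤ → ⊤ (was ⊥); enqueue []
  #7 pop 1: in=⊤ → ⊤ (no change)
  #8 pop 0: in=⊤ → ⊤ (was 0); enqueue [4,5]
  #9 pop 2: in=⊤ → ⊤ (was 0); enqueue [1]
  #10 pop 3: in=⊤ → ⊤ (no change)
  #11 pop 4: in=⊤ → ⊤ (no change)
  #12 pop 5: in=⊤ → ⊤ (no change)
  #13 pop 1: in=⊤ → ⊤ (no change)

Fixpoint:
  val[0] = ⊤
  val[1] = ⊤
  val[2] = ⊤
  val[3] = ⊤
  val[4] = ⊤
  val[5] = ⊤

13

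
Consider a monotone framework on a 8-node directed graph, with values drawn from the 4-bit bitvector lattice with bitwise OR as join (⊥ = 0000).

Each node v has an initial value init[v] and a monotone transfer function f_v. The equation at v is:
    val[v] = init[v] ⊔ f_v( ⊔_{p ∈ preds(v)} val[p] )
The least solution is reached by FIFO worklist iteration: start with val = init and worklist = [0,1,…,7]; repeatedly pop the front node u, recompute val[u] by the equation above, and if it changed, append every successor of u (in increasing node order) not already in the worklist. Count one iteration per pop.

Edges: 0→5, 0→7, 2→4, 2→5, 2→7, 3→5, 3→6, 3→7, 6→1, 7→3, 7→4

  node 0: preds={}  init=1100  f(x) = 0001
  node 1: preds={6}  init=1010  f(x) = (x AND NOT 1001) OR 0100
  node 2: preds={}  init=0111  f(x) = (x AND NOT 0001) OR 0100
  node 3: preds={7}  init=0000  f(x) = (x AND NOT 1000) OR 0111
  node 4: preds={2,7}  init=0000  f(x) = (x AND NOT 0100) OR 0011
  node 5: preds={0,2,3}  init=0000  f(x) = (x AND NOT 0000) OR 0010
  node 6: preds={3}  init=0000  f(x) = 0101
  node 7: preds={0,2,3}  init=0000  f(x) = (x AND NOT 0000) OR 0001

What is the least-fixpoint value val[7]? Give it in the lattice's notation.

Trace (11 dequeues):
  [1] u=0 | in 0000 | out 1101 | prev 1100 | push {}
  [2] u=1 | in 0000 | out 1110 | prev 1010 | push {}
  [3] u=2 | in 0000 | out 0111 | ==
  [4] u=3 | in 0000 | out 0111 | prev 0000 | push {}
  [5] u=4 | in 0111 | out 0011 | prev 0000 | push {}
  [6] u=5 | in 1111 | out 1111 | prev 0000 | push {}
  [7] u=6 | in 0111 | out 0101 | prev 0000 | push {1}
  [8] u=7 | in 1111 | out 1111 | prev 0000 | push {3,4}
  [9] u=1 | in 0101 | out 1110 | ==
  [10] u=3 | in 1111 | out 0111 | ==
  [11] u=4 | in 1111 | out 1011 | prev 0011 | push {}

Converged values:
  [0] 1101
  [1] 1110
  [2] 0111
  [3] 0111
  [4] 1011
  [5] 1111
  [6] 0101
  [7] 1111

1111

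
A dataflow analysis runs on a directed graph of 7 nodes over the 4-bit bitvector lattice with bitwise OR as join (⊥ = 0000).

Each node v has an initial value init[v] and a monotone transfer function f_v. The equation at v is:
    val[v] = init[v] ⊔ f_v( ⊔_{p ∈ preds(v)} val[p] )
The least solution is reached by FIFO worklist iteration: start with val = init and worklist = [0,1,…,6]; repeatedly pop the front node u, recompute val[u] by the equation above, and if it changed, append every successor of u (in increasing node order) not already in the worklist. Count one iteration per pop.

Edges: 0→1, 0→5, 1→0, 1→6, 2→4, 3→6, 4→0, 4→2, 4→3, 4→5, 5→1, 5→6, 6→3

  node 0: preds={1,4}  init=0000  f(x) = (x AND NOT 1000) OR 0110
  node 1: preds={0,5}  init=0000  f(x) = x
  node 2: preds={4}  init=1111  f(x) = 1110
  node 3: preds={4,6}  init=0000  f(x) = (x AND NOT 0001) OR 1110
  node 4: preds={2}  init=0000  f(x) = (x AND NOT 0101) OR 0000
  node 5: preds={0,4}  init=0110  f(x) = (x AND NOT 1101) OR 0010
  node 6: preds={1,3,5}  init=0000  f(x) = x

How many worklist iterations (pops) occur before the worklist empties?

10

Iteration log — 10 steps:
  step 1. node 0  ⊔preds=0000  new=0110  old=0000  +wl: 
  step 2. node 1  ⊔preds=0110  new=0110  old=0000  +wl: 0
  step 3. node 2  ⊔preds=0000  new=1111  stable
  step 4. node 3  ⊔preds=0000  new=1110  old=0000  +wl: 
  step 5. node 4  ⊔preds=1111  new=1010  old=0000  +wl: 2,3
  step 6. node 5  ⊔preds=1110  new=0110  stable
  step 7. node 6  ⊔preds=1110  new=1110  old=0000  +wl: 
  step 8. node 0  ⊔preds=1110  new=0110  stable
  step 9. node 2  ⊔preds=1010  new=1111  stable
  step 10. node 3  ⊔preds=1110  new=1110  stable

Least fixpoint reached:
  node 0: 0110
  node 1: 0110
  node 2: 1111
  node 3: 1110
  node 4: 1010
  node 5: 0110
  node 6: 1110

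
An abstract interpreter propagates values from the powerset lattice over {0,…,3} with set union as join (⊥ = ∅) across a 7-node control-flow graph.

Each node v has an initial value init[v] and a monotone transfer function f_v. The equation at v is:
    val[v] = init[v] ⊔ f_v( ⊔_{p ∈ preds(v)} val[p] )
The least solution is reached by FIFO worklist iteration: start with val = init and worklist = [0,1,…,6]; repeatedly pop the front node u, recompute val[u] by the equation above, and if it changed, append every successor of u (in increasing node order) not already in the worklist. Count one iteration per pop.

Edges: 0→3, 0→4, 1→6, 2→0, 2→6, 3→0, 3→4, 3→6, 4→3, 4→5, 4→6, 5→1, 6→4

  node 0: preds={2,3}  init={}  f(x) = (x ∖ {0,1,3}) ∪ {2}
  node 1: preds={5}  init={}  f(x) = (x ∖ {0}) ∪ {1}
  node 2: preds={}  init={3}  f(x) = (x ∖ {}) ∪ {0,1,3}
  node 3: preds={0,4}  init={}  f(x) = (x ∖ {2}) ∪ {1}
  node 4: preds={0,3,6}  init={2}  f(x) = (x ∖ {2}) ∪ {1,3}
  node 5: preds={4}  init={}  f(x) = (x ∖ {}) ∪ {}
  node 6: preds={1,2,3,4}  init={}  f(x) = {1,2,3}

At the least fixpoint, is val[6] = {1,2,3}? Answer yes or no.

Iteration log — 13 steps:
  step 1. node 0  ⊔preds={3}  new={2}  old={}  +wl: 
  step 2. node 1  ⊔preds={}  new={1}  old={}  +wl: 
  step 3. node 2  ⊔preds={}  new={0,1,3}  old={3}  +wl: 0
  step 4. node 3  ⊔preds={2}  new={1}  old={}  +wl: 
  step 5. node 4  ⊔preds={1,2}  new={1,2,3}  old={2}  +wl: 3
  step 6. node 5  ⊔preds={1,2,3}  new={1,2,3}  old={}  +wl: 1
  step 7. node 6  ⊔preds={0,1,2,3}  new={1,2,3}  old={}  +wl: 4
  step 8. node 0  ⊔preds={0,1,3}  new={2}  stable
  step 9. node 3  ⊔preds={1,2,3}  new={1,3}  old={1}  +wl: 0,6
  step 10. node 1  ⊔preds={1,2,3}  new={1,2,3}  old={1}  +wl: 
  step 11. node 4  ⊔preds={1,2,3}  new={1,2,3}  stable
  step 12. node 0  ⊔preds={0,1,3}  new={2}  stable
  step 13. node 6  ⊔preds={0,1,2,3}  new={1,2,3}  stable

Least fixpoint reached:
  node 0: {2}
  node 1: {1,2,3}
  node 2: {0,1,3}
  node 3: {1,3}
  node 4: {1,2,3}
  node 5: {1,2,3}
  node 6: {1,2,3}

yes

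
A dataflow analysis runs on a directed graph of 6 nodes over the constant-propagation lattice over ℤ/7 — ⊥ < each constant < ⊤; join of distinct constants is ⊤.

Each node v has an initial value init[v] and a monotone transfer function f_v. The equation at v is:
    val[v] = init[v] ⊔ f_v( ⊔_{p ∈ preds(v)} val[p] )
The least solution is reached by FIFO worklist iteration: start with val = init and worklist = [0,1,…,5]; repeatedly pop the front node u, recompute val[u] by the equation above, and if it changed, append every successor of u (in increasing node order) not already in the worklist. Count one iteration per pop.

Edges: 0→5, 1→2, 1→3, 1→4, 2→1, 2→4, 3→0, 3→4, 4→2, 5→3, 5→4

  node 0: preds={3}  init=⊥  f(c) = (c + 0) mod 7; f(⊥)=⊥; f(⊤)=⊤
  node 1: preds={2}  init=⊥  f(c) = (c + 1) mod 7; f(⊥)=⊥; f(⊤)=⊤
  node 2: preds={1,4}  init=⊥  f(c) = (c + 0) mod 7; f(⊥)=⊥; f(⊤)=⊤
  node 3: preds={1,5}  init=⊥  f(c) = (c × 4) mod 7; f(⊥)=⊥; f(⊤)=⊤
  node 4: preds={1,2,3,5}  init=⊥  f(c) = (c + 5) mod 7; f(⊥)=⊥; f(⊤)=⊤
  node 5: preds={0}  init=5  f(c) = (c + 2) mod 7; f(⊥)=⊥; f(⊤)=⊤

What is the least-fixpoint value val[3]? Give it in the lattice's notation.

Trace (16 dequeues):
  [1] u=0 | in ⊥ | out ⊥ | ==
  [2] u=1 | in ⊥ | out ⊥ | ==
  [3] u=2 | in ⊥ | out ⊥ | ==
  [4] u=3 | in 5 | out 6 | prev ⊥ | push {0}
  [5] u=4 | in ⊤ | out ⊤ | prev ⊥ | push {2}
  [6] u=5 | in ⊥ | out 5 | ==
  [7] u=0 | in 6 | out 6 | prev ⊥ | push {5}
  [8] u=2 | in ⊤ | out ⊤ | prev ⊥ | push {1,4}
  [9] u=5 | in 6 | out ⊤ | prev 5 | push {3}
  [10] u=1 | in ⊤ | out ⊤ | prev ⊥ | push {2}
  [11] u=4 | in ⊤ | out ⊤ | ==
  [12] u=3 | in ⊤ | out ⊤ | prev 6 | push {0,4}
  [13] u=2 | in ⊤ | out ⊤ | ==
  [14] u=0 | in ⊤ | out ⊤ | prev 6 | push {5}
  [15] u=4 | in ⊤ | out ⊤ | ==
  [16] u=5 | in ⊤ | out ⊤ | ==

Converged values:
  [0] ⊤
  [1] ⊤
  [2] ⊤
  [3] ⊤
  [4] ⊤
  [5] ⊤

⊤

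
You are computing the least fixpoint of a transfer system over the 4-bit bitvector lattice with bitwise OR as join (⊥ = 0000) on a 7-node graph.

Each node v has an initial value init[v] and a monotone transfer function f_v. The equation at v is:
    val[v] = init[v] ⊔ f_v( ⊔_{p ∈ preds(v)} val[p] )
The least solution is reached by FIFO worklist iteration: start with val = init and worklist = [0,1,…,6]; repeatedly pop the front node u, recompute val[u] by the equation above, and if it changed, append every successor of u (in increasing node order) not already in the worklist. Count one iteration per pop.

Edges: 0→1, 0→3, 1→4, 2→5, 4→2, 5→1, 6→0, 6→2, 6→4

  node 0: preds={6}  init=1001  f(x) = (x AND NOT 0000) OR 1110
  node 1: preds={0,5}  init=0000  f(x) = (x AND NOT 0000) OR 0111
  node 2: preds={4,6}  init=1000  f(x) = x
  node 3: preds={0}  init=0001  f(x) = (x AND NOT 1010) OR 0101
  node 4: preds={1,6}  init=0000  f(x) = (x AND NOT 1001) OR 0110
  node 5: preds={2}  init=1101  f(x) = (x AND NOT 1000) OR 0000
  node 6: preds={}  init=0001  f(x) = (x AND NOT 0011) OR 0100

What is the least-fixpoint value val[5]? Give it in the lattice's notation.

1111

Trace (12 dequeues):
  [1] u=0 | in 0001 | out 1111 | prev 1001 | push {}
  [2] u=1 | in 1111 | out 1111 | prev 0000 | push {}
  [3] u=2 | in 0001 | out 1001 | prev 1000 | push {}
  [4] u=3 | in 1111 | out 0101 | prev 0001 | push {}
  [5] u=4 | in 1111 | out 0110 | prev 0000 | push {2}
  [6] u=5 | in 1001 | out 1101 | ==
  [7] u=6 | in 0000 | out 0101 | prev 0001 | push {0,4}
  [8] u=2 | in 0111 | out 1111 | prev 1001 | push {5}
  [9] u=0 | in 0101 | out 1111 | ==
  [10] u=4 | in 1111 | out 0110 | ==
  [11] u=5 | in 1111 | out 1111 | prev 1101 | push {1}
  [12] u=1 | in 1111 | out 1111 | ==

Converged values:
  [0] 1111
  [1] 1111
  [2] 1111
  [3] 0101
  [4] 0110
  [5] 1111
  [6] 0101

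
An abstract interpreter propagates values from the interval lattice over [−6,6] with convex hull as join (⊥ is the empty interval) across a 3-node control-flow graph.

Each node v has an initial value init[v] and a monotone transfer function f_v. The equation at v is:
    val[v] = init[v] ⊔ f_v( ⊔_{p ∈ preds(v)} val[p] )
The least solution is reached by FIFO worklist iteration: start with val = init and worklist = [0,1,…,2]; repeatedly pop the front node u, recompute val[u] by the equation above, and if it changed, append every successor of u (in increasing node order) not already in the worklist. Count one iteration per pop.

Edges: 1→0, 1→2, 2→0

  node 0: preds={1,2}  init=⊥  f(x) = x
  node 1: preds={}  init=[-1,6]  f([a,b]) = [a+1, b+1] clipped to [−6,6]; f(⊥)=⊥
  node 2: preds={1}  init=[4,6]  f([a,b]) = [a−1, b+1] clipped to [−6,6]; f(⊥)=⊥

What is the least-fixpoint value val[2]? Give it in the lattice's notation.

[-2,6]

Worklist (4 pops):
  #1 pop 0: in=[-1,6] → [-1,6] (was ⊥); enqueue []
  #2 pop 1: in=⊥ → [-1,6] (no change)
  #3 pop 2: in=[-1,6] → [-2,6] (was [4,6]); enqueue [0]
  #4 pop 0: in=[-2,6] → [-2,6] (was [-1,6]); enqueue []

Fixpoint:
  val[0] = [-2,6]
  val[1] = [-1,6]
  val[2] = [-2,6]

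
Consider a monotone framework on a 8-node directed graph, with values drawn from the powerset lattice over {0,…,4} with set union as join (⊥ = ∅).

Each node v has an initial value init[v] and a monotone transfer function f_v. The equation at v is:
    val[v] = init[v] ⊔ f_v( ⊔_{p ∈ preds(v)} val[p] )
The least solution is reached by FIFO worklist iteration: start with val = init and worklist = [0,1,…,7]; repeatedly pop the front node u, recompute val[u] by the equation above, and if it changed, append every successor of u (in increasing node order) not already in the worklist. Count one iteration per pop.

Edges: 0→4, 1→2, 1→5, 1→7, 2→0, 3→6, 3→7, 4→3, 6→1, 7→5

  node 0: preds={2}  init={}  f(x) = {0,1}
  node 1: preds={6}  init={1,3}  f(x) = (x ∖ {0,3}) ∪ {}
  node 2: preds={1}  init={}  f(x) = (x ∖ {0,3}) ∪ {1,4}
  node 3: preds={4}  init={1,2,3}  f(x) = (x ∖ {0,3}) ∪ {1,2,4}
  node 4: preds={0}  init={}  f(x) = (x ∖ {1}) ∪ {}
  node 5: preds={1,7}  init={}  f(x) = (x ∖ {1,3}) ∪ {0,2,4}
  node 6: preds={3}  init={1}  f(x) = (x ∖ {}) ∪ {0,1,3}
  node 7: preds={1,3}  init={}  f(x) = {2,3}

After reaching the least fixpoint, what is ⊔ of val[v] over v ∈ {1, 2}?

{1,2,3,4}

Worklist (15 pops):
  #1 pop 0: in={} → {0,1} (was {}); enqueue []
  #2 pop 1: in={1} → {1,3} (no change)
  #3 pop 2: in={1,3} → {1,4} (was {}); enqueue [0]
  #4 pop 3: in={} → {1,2,3,4} (was {1,2,3}); enqueue []
  #5 pop 4: in={0,1} → {0} (was {}); enqueue [3]
  #6 pop 5: in={1,3} → {0,2,4} (was {}); enqueue []
  #7 pop 6: in={1,2,3,4} → {0,1,2,3,4} (was {1}); enqueue [1]
  #8 pop 7: in={1,2,3,4} → {2,3} (was {}); enqueue [5]
  #9 pop 0: in={1,4} → {0,1} (no change)
  #10 pop 3: in={0} → {1,2,3,4} (no change)
  #11 pop 1: in={0,1,2,3,4} → {1,2,3,4} (was {1,3}); enqueue [2,7]
  #12 pop 5: in={1,2,3,4} → {0,2,4} (no change)
  #13 pop 2: in={1,2,3,4} → {1,2,4} (was {1,4}); enqueue [0]
  #14 pop 7: in={1,2,3,4} → {2,3} (no change)
  #15 pop 0: in={1,2,4} → {0,1} (no change)

Fixpoint:
  val[0] = {0,1}
  val[1] = {1,2,3,4}
  val[2] = {1,2,4}
  val[3] = {1,2,3,4}
  val[4] = {0}
  val[5] = {0,2,4}
  val[6] = {0,1,2,3,4}
  val[7] = {2,3}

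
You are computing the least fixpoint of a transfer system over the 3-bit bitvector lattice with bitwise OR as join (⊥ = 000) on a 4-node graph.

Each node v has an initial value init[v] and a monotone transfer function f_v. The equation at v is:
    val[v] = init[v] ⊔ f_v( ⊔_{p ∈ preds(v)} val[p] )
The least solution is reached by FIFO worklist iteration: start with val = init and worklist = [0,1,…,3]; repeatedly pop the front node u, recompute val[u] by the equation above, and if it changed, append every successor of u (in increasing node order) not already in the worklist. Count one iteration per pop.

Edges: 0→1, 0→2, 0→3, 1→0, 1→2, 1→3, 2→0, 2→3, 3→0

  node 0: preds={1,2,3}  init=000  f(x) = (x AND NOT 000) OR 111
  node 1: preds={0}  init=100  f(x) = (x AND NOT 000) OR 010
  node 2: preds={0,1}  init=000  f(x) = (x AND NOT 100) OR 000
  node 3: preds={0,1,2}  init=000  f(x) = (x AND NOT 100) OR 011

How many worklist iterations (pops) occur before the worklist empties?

Iteration log — 5 steps:
  step 1. node 0  ⊔preds=100  new=111  old=000  +wl: 
  step 2. node 1  ⊔preds=111  new=111  old=100  +wl: 0
  step 3. node 2  ⊔preds=111  new=011  old=000  +wl: 
  step 4. node 3  ⊔preds=111  new=011  old=000  +wl: 
  step 5. node 0  ⊔preds=111  new=111  stable

Least fixpoint reached:
  node 0: 111
  node 1: 111
  node 2: 011
  node 3: 011

5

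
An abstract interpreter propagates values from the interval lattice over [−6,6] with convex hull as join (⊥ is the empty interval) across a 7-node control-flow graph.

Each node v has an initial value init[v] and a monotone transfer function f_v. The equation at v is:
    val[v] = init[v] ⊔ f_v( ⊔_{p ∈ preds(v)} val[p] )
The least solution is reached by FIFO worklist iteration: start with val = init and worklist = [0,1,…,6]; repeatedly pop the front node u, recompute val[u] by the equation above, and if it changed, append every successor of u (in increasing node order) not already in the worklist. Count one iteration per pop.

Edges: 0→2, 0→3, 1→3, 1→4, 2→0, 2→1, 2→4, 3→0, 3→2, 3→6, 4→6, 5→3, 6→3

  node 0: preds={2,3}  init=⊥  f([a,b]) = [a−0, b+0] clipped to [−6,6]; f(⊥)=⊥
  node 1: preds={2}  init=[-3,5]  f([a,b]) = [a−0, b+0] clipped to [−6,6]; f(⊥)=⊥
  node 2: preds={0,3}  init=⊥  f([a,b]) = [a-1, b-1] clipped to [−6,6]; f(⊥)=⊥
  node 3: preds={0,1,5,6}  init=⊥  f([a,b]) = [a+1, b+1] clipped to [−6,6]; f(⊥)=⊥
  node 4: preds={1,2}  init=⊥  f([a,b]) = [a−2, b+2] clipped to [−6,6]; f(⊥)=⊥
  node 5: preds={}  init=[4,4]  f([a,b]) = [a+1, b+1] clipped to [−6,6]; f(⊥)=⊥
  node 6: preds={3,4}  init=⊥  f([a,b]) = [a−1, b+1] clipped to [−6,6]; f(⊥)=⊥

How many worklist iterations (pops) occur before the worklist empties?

Trace (22 dequeues):
  [1] u=0 | in ⊥ | out ⊥ | ==
  [2] u=1 | in ⊥ | out [-3,5] | ==
  [3] u=2 | in ⊥ | out ⊥ | ==
  [4] u=3 | in [-3,5] | out [-2,6] | prev ⊥ | push {0,2}
  [5] u=4 | in [-3,5] | out [-5,6] | prev ⊥ | push {}
  [6] u=5 | in ⊥ | out [4,4] | ==
  [7] u=6 | in [-5,6] | out [-6,6] | prev ⊥ | push {3}
  [8] u=0 | in [-2,6] | out [-2,6] | prev ⊥ | push {}
  [9] u=2 | in [-2,6] | out [-3,5] | prev ⊥ | push {0,1,4}
  [10] u=3 | in [-6,6] | out [-5,6] | prev [-2,6] | push {2,6}
  [11] u=0 | in [-5,6] | out [-5,6] | prev [-2,6] | push {3}
  [12] u=1 | in [-3,5] | out [-3,5] | ==
  [13] u=4 | in [-3,5] | out [-5,6] | ==
  [14] u=2 | in [-5,6] | out [-6,5] | prev [-3,5] | push {0,1,4}
  [15] u=6 | in [-5,6] | out [-6,6] | ==
  [16] u=3 | in [-6,6] | out [-5,6] | ==
  [17] u=0 | in [-6,6] | out [-6,6] | prev [-5,6] | push {2,3}
  [18] u=1 | in [-6,5] | out [-6,5] | prev [-3,5] | push {}
  [19] u=4 | in [-6,5] | out [-6,6] | prev [-5,6] | push {6}
  [20] u=2 | in [-6,6] | out [-6,5] | ==
  [21] u=3 | in [-6,6] | out [-5,6] | ==
  [22] u=6 | in [-6,6] | out [-6,6] | ==

Converged values:
  [0] [-6,6]
  [1] [-6,5]
  [2] [-6,5]
  [3] [-5,6]
  [4] [-6,6]
  [5] [4,4]
  [6] [-6,6]

22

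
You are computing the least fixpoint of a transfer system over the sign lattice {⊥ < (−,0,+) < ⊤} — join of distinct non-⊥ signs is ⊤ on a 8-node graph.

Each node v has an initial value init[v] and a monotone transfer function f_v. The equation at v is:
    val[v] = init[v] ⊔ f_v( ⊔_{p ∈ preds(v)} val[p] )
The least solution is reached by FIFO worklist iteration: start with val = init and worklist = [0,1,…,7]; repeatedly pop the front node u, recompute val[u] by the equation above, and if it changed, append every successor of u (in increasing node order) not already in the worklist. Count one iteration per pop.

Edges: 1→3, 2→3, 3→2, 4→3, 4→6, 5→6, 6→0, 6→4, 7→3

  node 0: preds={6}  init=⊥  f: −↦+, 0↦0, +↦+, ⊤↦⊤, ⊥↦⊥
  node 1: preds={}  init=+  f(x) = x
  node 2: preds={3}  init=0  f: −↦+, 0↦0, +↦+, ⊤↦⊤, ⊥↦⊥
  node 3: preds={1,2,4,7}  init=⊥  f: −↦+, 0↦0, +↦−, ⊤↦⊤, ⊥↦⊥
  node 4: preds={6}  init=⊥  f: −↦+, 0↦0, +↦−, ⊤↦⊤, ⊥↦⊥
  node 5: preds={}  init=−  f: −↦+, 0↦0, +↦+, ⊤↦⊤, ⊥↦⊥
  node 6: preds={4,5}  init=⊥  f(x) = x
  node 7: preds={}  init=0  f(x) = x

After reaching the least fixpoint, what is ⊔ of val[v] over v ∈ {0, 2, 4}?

⊤

Worklist (17 pops):
  #1 pop 0: in=⊥ → ⊥ (no change)
  #2 pop 1: in=⊥ → + (no change)
  #3 pop 2: in=⊥ → 0 (no change)
  #4 pop 3: in=⊤ → ⊤ (was ⊥); enqueue [2]
  #5 pop 4: in=⊥ → ⊥ (no change)
  #6 pop 5: in=⊥ → − (no change)
  #7 pop 6: in=− → − (was ⊥); enqueue [0,4]
  #8 pop 7: in=⊥ → 0 (no change)
  #9 pop 2: in=⊤ → ⊤ (was 0); enqueue [3]
  #10 pop 0: in=− → + (was ⊥); enqueue []
  #11 pop 4: in=− → + (was ⊥); enqueue [6]
  #12 pop 3: in=⊤ → ⊤ (no change)
  #13 pop 6: in=⊤ → ⊤ (was −); enqueue [0,4]
  #14 pop 0: in=⊤ → ⊤ (was +); enqueue []
  #15 pop 4: in=⊤ → ⊤ (was +); enqueue [3,6]
  #16 pop 3: in=⊤ → ⊤ (no change)
  #17 pop 6: in=⊤ → ⊤ (no change)

Fixpoint:
  val[0] = ⊤
  val[1] = +
  val[2] = ⊤
  val[3] = ⊤
  val[4] = ⊤
  val[5] = −
  val[6] = ⊤
  val[7] = 0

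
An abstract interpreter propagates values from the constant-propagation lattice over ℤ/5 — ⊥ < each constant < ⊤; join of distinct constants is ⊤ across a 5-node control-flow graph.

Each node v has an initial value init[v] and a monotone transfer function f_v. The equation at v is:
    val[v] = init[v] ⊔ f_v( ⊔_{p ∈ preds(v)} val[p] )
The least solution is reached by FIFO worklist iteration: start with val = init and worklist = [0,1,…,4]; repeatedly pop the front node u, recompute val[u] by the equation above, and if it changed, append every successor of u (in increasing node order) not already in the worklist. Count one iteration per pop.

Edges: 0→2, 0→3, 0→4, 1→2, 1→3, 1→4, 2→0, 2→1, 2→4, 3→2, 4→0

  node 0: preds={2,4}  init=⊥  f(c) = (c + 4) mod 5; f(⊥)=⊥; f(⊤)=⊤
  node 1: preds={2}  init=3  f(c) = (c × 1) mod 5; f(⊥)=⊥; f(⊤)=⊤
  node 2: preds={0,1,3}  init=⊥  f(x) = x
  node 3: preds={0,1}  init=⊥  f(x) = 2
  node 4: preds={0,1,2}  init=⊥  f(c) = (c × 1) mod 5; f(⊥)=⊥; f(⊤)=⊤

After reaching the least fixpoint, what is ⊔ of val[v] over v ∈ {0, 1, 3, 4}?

Iteration log — 15 steps:
  step 1. node 0  ⊔preds=⊥  new=⊥  stable
  step 2. node 1  ⊔preds=⊥  new=3  stable
  step 3. node 2  ⊔preds=3  new=3  old=⊥  +wl: 0,1
  step 4. node 3  ⊔preds=3  new=2  old=⊥  +wl: 2
  step 5. node 4  ⊔preds=3  new=3  old=⊥  +wl: 
  step 6. node 0  ⊔preds=3  new=2  old=⊥  +wl: 3,4
  step 7. node 1  ⊔preds=3  new=3  stable
  step 8. node 2  ⊔preds=⊤  new=⊤  old=3  +wl: 0,1
  step 9. node 3  ⊔preds=⊤  new=2  stable
  step 10. node 4  ⊔preds=⊤  new=⊤  old=3  +wl: 
  step 11. node 0  ⊔preds=⊤  new=⊤  old=2  +wl: 2,3,4
  step 12. node 1  ⊔preds=⊤  new=⊤  old=3  +wl: 
  step 13. node 2  ⊔preds=⊤  new=⊤  stable
  step 14. node 3  ⊔preds=⊤  new=2  stable
  step 15. node 4  ⊔preds=⊤  new=⊤  stable

Least fixpoint reached:
  node 0: ⊤
  node 1: ⊤
  node 2: ⊤
  node 3: 2
  node 4: ⊤

⊤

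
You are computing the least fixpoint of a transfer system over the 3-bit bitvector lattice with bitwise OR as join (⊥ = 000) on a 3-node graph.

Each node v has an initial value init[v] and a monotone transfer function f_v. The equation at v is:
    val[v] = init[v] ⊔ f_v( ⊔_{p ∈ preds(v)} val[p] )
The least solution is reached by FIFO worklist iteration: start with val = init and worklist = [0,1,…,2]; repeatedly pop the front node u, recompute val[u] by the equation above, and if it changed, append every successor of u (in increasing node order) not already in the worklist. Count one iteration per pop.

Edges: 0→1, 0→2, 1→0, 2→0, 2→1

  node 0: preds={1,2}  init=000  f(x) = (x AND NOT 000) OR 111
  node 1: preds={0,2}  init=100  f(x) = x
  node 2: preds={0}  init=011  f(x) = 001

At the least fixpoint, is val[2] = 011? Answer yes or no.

Iteration log — 4 steps:
  step 1. node 0  ⊔preds=111  new=111  old=000  +wl: 
  step 2. node 1  ⊔preds=111  new=111  old=100  +wl: 0
  step 3. node 2  ⊔preds=111  new=011  stable
  step 4. node 0  ⊔preds=111  new=111  stable

Least fixpoint reached:
  node 0: 111
  node 1: 111
  node 2: 011

yes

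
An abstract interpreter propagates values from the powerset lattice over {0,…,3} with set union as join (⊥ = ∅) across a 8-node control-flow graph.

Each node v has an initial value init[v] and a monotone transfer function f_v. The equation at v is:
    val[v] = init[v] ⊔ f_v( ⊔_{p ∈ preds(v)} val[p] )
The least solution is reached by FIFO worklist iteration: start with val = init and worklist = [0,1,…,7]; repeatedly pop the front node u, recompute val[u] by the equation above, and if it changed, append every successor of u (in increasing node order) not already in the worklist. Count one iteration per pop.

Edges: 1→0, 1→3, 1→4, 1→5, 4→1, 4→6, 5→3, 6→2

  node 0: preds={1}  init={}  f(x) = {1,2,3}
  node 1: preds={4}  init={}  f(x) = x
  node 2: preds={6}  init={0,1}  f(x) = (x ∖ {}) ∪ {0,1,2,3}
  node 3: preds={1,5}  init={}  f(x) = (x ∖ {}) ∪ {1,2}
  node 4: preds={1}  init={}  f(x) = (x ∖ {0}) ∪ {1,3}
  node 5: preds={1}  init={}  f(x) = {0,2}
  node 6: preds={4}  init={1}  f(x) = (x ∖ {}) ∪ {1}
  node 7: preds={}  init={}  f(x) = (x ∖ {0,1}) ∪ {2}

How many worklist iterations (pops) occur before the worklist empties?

14

Trace (14 dequeues):
  [1] u=0 | in {} | out {1,2,3} | prev {} | push {}
  [2] u=1 | in {} | out {} | ==
  [3] u=2 | in {1} | out {0,1,2,3} | prev {0,1} | push {}
  [4] u=3 | in {} | out {1,2} | prev {} | push {}
  [5] u=4 | in {} | out {1,3} | prev {} | push {1}
  [6] u=5 | in {} | out {0,2} | prev {} | push {3}
  [7] u=6 | in {1,3} | out {1,3} | prev {1} | push {2}
  [8] u=7 | in {} | out {2} | prev {} | push {}
  [9] u=1 | in {1,3} | out {1,3} | prev {} | push {0,4,5}
  [10] u=3 | in {0,1,2,3} | out {0,1,2,3} | prev {1,2} | push {}
  [11] u=2 | in {1,3} | out {0,1,2,3} | ==
  [12] u=0 | in {1,3} | out {1,2,3} | ==
  [13] u=4 | in {1,3} | out {1,3} | ==
  [14] u=5 | in {1,3} | out {0,2} | ==

Converged values:
  [0] {1,2,3}
  [1] {1,3}
  [2] {0,1,2,3}
  [3] {0,1,2,3}
  [4] {1,3}
  [5] {0,2}
  [6] {1,3}
  [7] {2}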